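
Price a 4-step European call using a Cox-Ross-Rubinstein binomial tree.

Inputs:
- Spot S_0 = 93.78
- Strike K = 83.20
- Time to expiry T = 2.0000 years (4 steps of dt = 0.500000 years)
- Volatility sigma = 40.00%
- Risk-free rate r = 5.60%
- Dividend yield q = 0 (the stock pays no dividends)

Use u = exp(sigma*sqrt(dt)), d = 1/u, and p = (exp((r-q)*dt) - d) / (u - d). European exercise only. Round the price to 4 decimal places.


dt = T/N = 0.500000
u = exp(sigma*sqrt(dt)) = 1.326896; d = 1/u = 0.753638
p = (exp((r-q)*dt) - d) / (u - d) = 0.479291
Discount per step: exp(-r*dt) = 0.972388
Stock lattice S(k, i) with i counting down-moves:
  k=0: S(0,0) = 93.7800
  k=1: S(1,0) = 124.4363; S(1,1) = 70.6762
  k=2: S(2,0) = 165.1141; S(2,1) = 93.7800; S(2,2) = 53.2643
  k=3: S(3,0) = 219.0894; S(3,1) = 124.4363; S(3,2) = 70.6762; S(3,3) = 40.1420
  k=4: S(4,0) = 290.7089; S(4,1) = 165.1141; S(4,2) = 93.7800; S(4,3) = 53.2643; S(4,4) = 30.2526
Terminal payoffs V(N, i) = max(S_T - K, 0):
  V(4,0) = 207.508912; V(4,1) = 81.914148; V(4,2) = 10.580000; V(4,3) = 0.000000; V(4,4) = 0.000000
Backward induction: V(k, i) = exp(-r*dt) * [p * V(k+1, i) + (1-p) * V(k+1, i+1)].
  V(3,0) = exp(-r*dt) * [p*207.508912 + (1-p)*81.914148] = 138.186663
  V(3,1) = exp(-r*dt) * [p*81.914148 + (1-p)*10.580000] = 43.533636
  V(3,2) = exp(-r*dt) * [p*10.580000 + (1-p)*0.000000] = 4.930881
  V(3,3) = exp(-r*dt) * [p*0.000000 + (1-p)*0.000000] = 0.000000
  V(2,0) = exp(-r*dt) * [p*138.186663 + (1-p)*43.533636] = 86.445292
  V(2,1) = exp(-r*dt) * [p*43.533636 + (1-p)*4.930881] = 22.785809
  V(2,2) = exp(-r*dt) * [p*4.930881 + (1-p)*0.000000] = 2.298071
  V(1,0) = exp(-r*dt) * [p*86.445292 + (1-p)*22.785809] = 51.825593
  V(1,1) = exp(-r*dt) * [p*22.785809 + (1-p)*2.298071] = 11.783068
  V(0,0) = exp(-r*dt) * [p*51.825593 + (1-p)*11.783068] = 30.119811

Answer: Price = V(0,0) = 30.1198


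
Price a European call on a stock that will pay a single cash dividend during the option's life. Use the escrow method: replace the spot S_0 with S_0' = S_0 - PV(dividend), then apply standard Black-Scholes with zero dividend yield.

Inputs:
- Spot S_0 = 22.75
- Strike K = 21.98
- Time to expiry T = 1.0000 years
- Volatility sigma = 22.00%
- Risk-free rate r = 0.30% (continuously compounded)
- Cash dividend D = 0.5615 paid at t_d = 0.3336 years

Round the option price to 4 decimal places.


Answer: Price = 2.0721

Derivation:
PV(D) = D * exp(-r * t_d) = 0.5615 * 0.99899970 = 0.56093833
S_0' = S_0 - PV(D) = 22.7500 - 0.56093833 = 22.18906167
d1 = (ln(S_0'/K) + (r + sigma^2/2)*T) / (sigma*sqrt(T)) = 0.16666591
d2 = d1 - sigma*sqrt(T) = -0.05333409
exp(-rT) = 0.99700450
N(d1) = 0.56618354; N(d2) = 0.47873286
C = S_0' * N(d1) - K * exp(-rT) * N(d2) = 22.18906167 * 0.56618354 - 21.9800 * 0.99700450 * 0.47873286 = 2.0721


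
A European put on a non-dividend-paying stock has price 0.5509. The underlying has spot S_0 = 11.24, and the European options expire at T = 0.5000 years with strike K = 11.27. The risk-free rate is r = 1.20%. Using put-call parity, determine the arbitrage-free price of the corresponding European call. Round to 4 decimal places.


Put-call parity: C - P = S_0 * exp(-qT) - K * exp(-rT).
S_0 * exp(-qT) = 11.2400 * 1.00000000 = 11.24000000
K * exp(-rT) = 11.2700 * 0.99401796 = 11.20258245
C = P + S*exp(-qT) - K*exp(-rT)
C = 0.5509 + 11.24000000 - 11.20258245 = 0.5883

Answer: Call price = 0.5883


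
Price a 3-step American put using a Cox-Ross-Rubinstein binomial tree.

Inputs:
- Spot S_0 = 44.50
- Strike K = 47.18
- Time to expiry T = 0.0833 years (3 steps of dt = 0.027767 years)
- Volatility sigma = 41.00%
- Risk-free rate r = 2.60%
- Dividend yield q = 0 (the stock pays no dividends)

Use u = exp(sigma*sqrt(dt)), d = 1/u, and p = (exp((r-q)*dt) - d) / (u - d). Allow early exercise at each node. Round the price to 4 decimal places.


dt = T/N = 0.027767
u = exp(sigma*sqrt(dt)) = 1.070708; d = 1/u = 0.933962
p = (exp((r-q)*dt) - d) / (u - d) = 0.488208
Discount per step: exp(-r*dt) = 0.999278
Stock lattice S(k, i) with i counting down-moves:
  k=0: S(0,0) = 44.5000
  k=1: S(1,0) = 47.6465; S(1,1) = 41.5613
  k=2: S(2,0) = 51.0154; S(2,1) = 44.5000; S(2,2) = 38.8167
  k=3: S(3,0) = 54.6226; S(3,1) = 47.6465; S(3,2) = 41.5613; S(3,3) = 36.2533
Terminal payoffs V(N, i) = max(K - S_T, 0):
  V(3,0) = 0.000000; V(3,1) = 0.000000; V(3,2) = 5.618697; V(3,3) = 10.926708
Backward induction: V(k, i) = exp(-r*dt) * [p * V(k+1, i) + (1-p) * V(k+1, i+1)]; then take max(V_cont, immediate exercise) for American.
  V(2,0) = exp(-r*dt) * [p*0.000000 + (1-p)*0.000000] = 0.000000; exercise = 0.000000; V(2,0) = max -> 0.000000
  V(2,1) = exp(-r*dt) * [p*0.000000 + (1-p)*5.618697] = 2.873529; exercise = 2.680000; V(2,1) = max -> 2.873529
  V(2,2) = exp(-r*dt) * [p*5.618697 + (1-p)*10.926708] = 8.329279; exercise = 8.363327; V(2,2) = max -> 8.363327
  V(1,0) = exp(-r*dt) * [p*0.000000 + (1-p)*2.873529] = 1.469588; exercise = 0.000000; V(1,0) = max -> 1.469588
  V(1,1) = exp(-r*dt) * [p*2.873529 + (1-p)*8.363327] = 5.679062; exercise = 5.618697; V(1,1) = max -> 5.679062
  V(0,0) = exp(-r*dt) * [p*1.469588 + (1-p)*5.679062] = 3.621348; exercise = 2.680000; V(0,0) = max -> 3.621348

Answer: Price = V(0,0) = 3.6213


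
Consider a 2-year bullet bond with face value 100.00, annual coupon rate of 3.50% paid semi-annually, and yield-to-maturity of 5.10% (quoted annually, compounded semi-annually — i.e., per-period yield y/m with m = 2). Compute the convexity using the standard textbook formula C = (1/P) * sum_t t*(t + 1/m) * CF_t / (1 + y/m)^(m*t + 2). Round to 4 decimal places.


Coupon per period c = face * coupon_rate / m = 1.750000
Periods per year m = 2; per-period yield y/m = 0.025500
Number of cashflows N = 4
Cashflows (t years, CF_t, discount factor 1/(1+y/m)^(m*t), PV):
  t = 0.5000: CF_t = 1.750000, DF = 0.975134, PV = 1.706485
  t = 1.0000: CF_t = 1.750000, DF = 0.950886, PV = 1.664051
  t = 1.5000: CF_t = 1.750000, DF = 0.927242, PV = 1.622673
  t = 2.0000: CF_t = 101.750000, DF = 0.904185, PV = 92.000833
Price P = sum_t PV_t = 96.994042
Convexity numerator sum_t t*(t + 1/m) * CF_t / (1+y/m)^(m*t + 2):
  t = 0.5000: term = 0.811337
  t = 1.0000: term = 2.373486
  t = 1.5000: term = 4.628934
  t = 2.0000: term = 437.411739
Convexity = (1/P) * sum = 445.225495 / 96.994042 = 4.590236

Answer: Convexity = 4.5902


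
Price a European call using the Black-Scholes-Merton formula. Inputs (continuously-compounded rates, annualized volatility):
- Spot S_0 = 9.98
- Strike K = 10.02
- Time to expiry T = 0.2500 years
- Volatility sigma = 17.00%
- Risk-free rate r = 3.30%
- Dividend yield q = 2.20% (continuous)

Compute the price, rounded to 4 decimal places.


Answer: Price = 0.3305

Derivation:
d1 = (ln(S/K) + (r - q + 0.5*sigma^2) * T) / (sigma * sqrt(T)) = 0.02779405
d2 = d1 - sigma * sqrt(T) = -0.05720595
exp(-rT) = 0.99178394; exp(-qT) = 0.99451510
C = S_0 * exp(-qT) * N(d1) - K * exp(-rT) * N(d2)
N(d1) = 0.51108680; N(d2) = 0.47719057
C = 9.9800 * 0.99451510 * 0.51108680 - 10.0200 * 0.99178394 * 0.47719057 = 0.3305


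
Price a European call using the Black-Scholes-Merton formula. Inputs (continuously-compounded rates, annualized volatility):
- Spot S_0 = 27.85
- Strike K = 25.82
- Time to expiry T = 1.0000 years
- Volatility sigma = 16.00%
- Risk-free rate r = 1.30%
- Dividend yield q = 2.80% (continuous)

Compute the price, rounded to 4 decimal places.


d1 = (ln(S/K) + (r - q + 0.5*sigma^2) * T) / (sigma * sqrt(T)) = 0.45927238
d2 = d1 - sigma * sqrt(T) = 0.29927238
exp(-rT) = 0.98708414; exp(-qT) = 0.97238837
C = S_0 * exp(-qT) * N(d1) - K * exp(-rT) * N(d2)
N(d1) = 0.67698071; N(d2) = 0.61763389
C = 27.8500 * 0.97238837 * 0.67698071 - 25.8200 * 0.98708414 * 0.61763389 = 2.5920

Answer: Price = 2.5920


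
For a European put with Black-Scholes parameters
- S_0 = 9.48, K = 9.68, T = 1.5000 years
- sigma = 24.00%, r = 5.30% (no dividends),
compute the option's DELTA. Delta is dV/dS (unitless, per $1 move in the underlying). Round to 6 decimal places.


Answer: Delta = -0.364518

Derivation:
d1 = 0.3464068904; d2 = 0.0524681212
phi(d1) = 0.3757101164; exp(-qT) = 1.0000000000; exp(-rT) = 0.9235780200
N(-d1) = 0.3645184738
Delta = -exp(-qT) * N(-d1) = -1.0000000000 * 0.3645184738 = -0.364518


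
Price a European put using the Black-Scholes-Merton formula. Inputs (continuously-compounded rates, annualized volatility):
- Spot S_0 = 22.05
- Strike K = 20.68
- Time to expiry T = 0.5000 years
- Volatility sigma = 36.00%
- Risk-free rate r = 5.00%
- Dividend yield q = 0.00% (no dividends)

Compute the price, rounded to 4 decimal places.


Answer: Price = 1.3267

Derivation:
d1 = (ln(S/K) + (r - q + 0.5*sigma^2) * T) / (sigma * sqrt(T)) = 0.47747602
d2 = d1 - sigma * sqrt(T) = 0.22291758
exp(-rT) = 0.97530991; exp(-qT) = 1.00000000
P = K * exp(-rT) * N(-d2) - S_0 * exp(-qT) * N(-d1)
N(-d1) = 0.31651160; N(-d2) = 0.41179983
P = 20.6800 * 0.97530991 * 0.41179983 - 22.0500 * 1.00000000 * 0.31651160 = 1.3267


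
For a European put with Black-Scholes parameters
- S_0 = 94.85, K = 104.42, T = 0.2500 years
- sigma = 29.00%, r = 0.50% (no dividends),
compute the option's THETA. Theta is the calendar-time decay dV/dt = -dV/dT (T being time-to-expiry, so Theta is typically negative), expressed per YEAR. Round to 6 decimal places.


d1 = -0.5818071145; d2 = -0.7268071145
phi(d1) = 0.3368261718; exp(-qT) = 1.0000000000; exp(-rT) = 0.9987507809
Theta = -S*exp(-qT)*phi(d1)*sigma/(2*sqrt(T)) + r*K*exp(-rT)*N(-d2) - q*S*exp(-qT)*N(-d1)
N(-d1) = 0.7196516943; N(-d2) = 0.7663279379; sqrt(T) = 0.5000000000
Term 1 = -94.8500 * 1.0000000000 * 0.3368261718 * 0.2900 / (2 * 0.5000000000) = -9.2649090946
Term 2 = 0.0050 * 104.4200 * 0.9987507809 * 0.7663279379 = 0.3996000040
Term 3 = 0 (no dividend yield, q = 0)
Theta = -9.2649090946 + (0.3996000040) + (0.0000000000) = -8.865309

Answer: Theta = -8.865309


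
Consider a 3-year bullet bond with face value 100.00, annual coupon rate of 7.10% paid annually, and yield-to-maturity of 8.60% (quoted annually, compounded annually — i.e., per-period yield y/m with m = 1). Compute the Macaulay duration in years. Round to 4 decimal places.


Coupon per period c = face * coupon_rate / m = 7.100000
Periods per year m = 1; per-period yield y/m = 0.086000
Number of cashflows N = 3
Cashflows (t years, CF_t, discount factor 1/(1+y/m)^(m*t), PV):
  t = 1.0000: CF_t = 7.100000, DF = 0.920810, PV = 6.537753
  t = 2.0000: CF_t = 7.100000, DF = 0.847892, PV = 6.020031
  t = 3.0000: CF_t = 107.100000, DF = 0.780747, PV = 83.618042
Price P = sum_t PV_t = 96.175826
Macaulay numerator sum_t t * PV_t:
  t * PV_t at t = 1.0000: 6.537753
  t * PV_t at t = 2.0000: 12.040061
  t * PV_t at t = 3.0000: 250.854127
Macaulay duration D = (sum_t t * PV_t) / P = 269.431941 / 96.175826 = 2.801452

Answer: Macaulay duration = 2.8015 years


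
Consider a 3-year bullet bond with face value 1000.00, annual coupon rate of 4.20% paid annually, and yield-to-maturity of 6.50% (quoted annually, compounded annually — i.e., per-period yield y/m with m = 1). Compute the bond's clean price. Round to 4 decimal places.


Coupon per period c = face * coupon_rate / m = 42.000000
Periods per year m = 1; per-period yield y/m = 0.065000
Number of cashflows N = 3
Cashflows (t years, CF_t, discount factor 1/(1+y/m)^(m*t), PV):
  t = 1.0000: CF_t = 42.000000, DF = 0.938967, PV = 39.436620
  t = 2.0000: CF_t = 42.000000, DF = 0.881659, PV = 37.029690
  t = 3.0000: CF_t = 1042.000000, DF = 0.827849, PV = 862.618754
Price P = sum_t PV_t = 939.085063

Answer: Price = 939.0851


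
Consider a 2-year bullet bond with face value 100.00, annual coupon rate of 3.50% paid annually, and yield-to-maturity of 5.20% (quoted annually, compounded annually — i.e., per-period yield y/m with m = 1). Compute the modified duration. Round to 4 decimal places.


Answer: Modified duration = 1.8685

Derivation:
Coupon per period c = face * coupon_rate / m = 3.500000
Periods per year m = 1; per-period yield y/m = 0.052000
Number of cashflows N = 2
Cashflows (t years, CF_t, discount factor 1/(1+y/m)^(m*t), PV):
  t = 1.0000: CF_t = 3.500000, DF = 0.950570, PV = 3.326996
  t = 2.0000: CF_t = 103.500000, DF = 0.903584, PV = 93.520941
Price P = sum_t PV_t = 96.847938
First compute Macaulay numerator sum_t t * PV_t:
  t * PV_t at t = 1.0000: 3.326996
  t * PV_t at t = 2.0000: 187.041883
Macaulay duration D = 190.368879 / 96.847938 = 1.965647
Modified duration = D / (1 + y/m) = 1.965647 / (1 + 0.052000) = 1.868486


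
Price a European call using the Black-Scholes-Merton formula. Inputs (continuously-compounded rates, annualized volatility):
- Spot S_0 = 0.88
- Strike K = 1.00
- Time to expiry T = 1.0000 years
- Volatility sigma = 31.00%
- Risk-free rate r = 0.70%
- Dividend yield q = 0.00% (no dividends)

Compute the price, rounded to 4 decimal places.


d1 = (ln(S/K) + (r - q + 0.5*sigma^2) * T) / (sigma * sqrt(T)) = -0.23478507
d2 = d1 - sigma * sqrt(T) = -0.54478507
exp(-rT) = 0.99302444; exp(-qT) = 1.00000000
C = S_0 * exp(-qT) * N(d1) - K * exp(-rT) * N(d2)
N(d1) = 0.40718778; N(d2) = 0.29295067
C = 0.8800 * 1.00000000 * 0.40718778 - 1.0000 * 0.99302444 * 0.29295067 = 0.0674

Answer: Price = 0.0674


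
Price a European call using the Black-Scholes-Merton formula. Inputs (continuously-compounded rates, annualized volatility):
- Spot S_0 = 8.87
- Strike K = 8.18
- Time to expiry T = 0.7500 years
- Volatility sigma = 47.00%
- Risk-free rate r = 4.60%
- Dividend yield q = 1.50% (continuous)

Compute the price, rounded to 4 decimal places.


Answer: Price = 1.8217

Derivation:
d1 = (ln(S/K) + (r - q + 0.5*sigma^2) * T) / (sigma * sqrt(T)) = 0.45959574
d2 = d1 - sigma * sqrt(T) = 0.05256380
exp(-rT) = 0.96608834; exp(-qT) = 0.98881304
C = S_0 * exp(-qT) * N(d1) - K * exp(-rT) * N(d2)
N(d1) = 0.67709679; N(d2) = 0.52096027
C = 8.8700 * 0.98881304 * 0.67709679 - 8.1800 * 0.96608834 * 0.52096027 = 1.8217


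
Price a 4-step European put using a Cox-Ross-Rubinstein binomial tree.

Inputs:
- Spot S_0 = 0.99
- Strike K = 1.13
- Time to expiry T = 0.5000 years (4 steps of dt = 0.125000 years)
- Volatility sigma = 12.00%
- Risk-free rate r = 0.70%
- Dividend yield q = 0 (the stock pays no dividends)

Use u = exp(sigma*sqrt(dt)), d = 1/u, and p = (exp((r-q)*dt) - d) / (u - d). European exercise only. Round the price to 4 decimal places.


Answer: Price = V(0,0) = 0.1387

Derivation:
dt = T/N = 0.125000
u = exp(sigma*sqrt(dt)) = 1.043339; d = 1/u = 0.958461
p = (exp((r-q)*dt) - d) / (u - d) = 0.499708
Discount per step: exp(-r*dt) = 0.999125
Stock lattice S(k, i) with i counting down-moves:
  k=0: S(0,0) = 0.9900
  k=1: S(1,0) = 1.0329; S(1,1) = 0.9489
  k=2: S(2,0) = 1.0777; S(2,1) = 0.9900; S(2,2) = 0.9095
  k=3: S(3,0) = 1.1244; S(3,1) = 1.0329; S(3,2) = 0.9489; S(3,3) = 0.8717
  k=4: S(4,0) = 1.1731; S(4,1) = 1.0777; S(4,2) = 0.9900; S(4,3) = 0.9095; S(4,4) = 0.8355
Terminal payoffs V(N, i) = max(K - S_T, 0):
  V(4,0) = 0.000000; V(4,1) = 0.052329; V(4,2) = 0.140000; V(4,3) = 0.220539; V(4,4) = 0.294526
Backward induction: V(k, i) = exp(-r*dt) * [p * V(k+1, i) + (1-p) * V(k+1, i+1)].
  V(3,0) = exp(-r*dt) * [p*0.000000 + (1-p)*0.052329] = 0.026157
  V(3,1) = exp(-r*dt) * [p*0.052329 + (1-p)*0.140000] = 0.096106
  V(3,2) = exp(-r*dt) * [p*0.140000 + (1-p)*0.220539] = 0.180135
  V(3,3) = exp(-r*dt) * [p*0.220539 + (1-p)*0.294526] = 0.257329
  V(2,0) = exp(-r*dt) * [p*0.026157 + (1-p)*0.096106] = 0.061098
  V(2,1) = exp(-r*dt) * [p*0.096106 + (1-p)*0.180135] = 0.138024
  V(2,2) = exp(-r*dt) * [p*0.180135 + (1-p)*0.257329] = 0.218563
  V(1,0) = exp(-r*dt) * [p*0.061098 + (1-p)*0.138024] = 0.099497
  V(1,1) = exp(-r*dt) * [p*0.138024 + (1-p)*0.218563] = 0.178161
  V(0,0) = exp(-r*dt) * [p*0.099497 + (1-p)*0.178161] = 0.138730


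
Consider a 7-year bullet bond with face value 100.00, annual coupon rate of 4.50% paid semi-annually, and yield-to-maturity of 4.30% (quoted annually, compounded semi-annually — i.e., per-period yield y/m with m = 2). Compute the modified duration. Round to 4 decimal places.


Answer: Modified duration = 5.9603

Derivation:
Coupon per period c = face * coupon_rate / m = 2.250000
Periods per year m = 2; per-period yield y/m = 0.021500
Number of cashflows N = 14
Cashflows (t years, CF_t, discount factor 1/(1+y/m)^(m*t), PV):
  t = 0.5000: CF_t = 2.250000, DF = 0.978953, PV = 2.202643
  t = 1.0000: CF_t = 2.250000, DF = 0.958348, PV = 2.156283
  t = 1.5000: CF_t = 2.250000, DF = 0.938177, PV = 2.110899
  t = 2.0000: CF_t = 2.250000, DF = 0.918431, PV = 2.066470
  t = 2.5000: CF_t = 2.250000, DF = 0.899100, PV = 2.022976
  t = 3.0000: CF_t = 2.250000, DF = 0.880177, PV = 1.980397
  t = 3.5000: CF_t = 2.250000, DF = 0.861651, PV = 1.938715
  t = 4.0000: CF_t = 2.250000, DF = 0.843515, PV = 1.897910
  t = 4.5000: CF_t = 2.250000, DF = 0.825762, PV = 1.857964
  t = 5.0000: CF_t = 2.250000, DF = 0.808381, PV = 1.818858
  t = 5.5000: CF_t = 2.250000, DF = 0.791367, PV = 1.780576
  t = 6.0000: CF_t = 2.250000, DF = 0.774711, PV = 1.743099
  t = 6.5000: CF_t = 2.250000, DF = 0.758405, PV = 1.706411
  t = 7.0000: CF_t = 102.250000, DF = 0.742442, PV = 75.914742
Price P = sum_t PV_t = 101.197942
First compute Macaulay numerator sum_t t * PV_t:
  t * PV_t at t = 0.5000: 1.101322
  t * PV_t at t = 1.0000: 2.156283
  t * PV_t at t = 1.5000: 3.166348
  t * PV_t at t = 2.0000: 4.132939
  t * PV_t at t = 2.5000: 5.057439
  t * PV_t at t = 3.0000: 5.941191
  t * PV_t at t = 3.5000: 6.785502
  t * PV_t at t = 4.0000: 7.591639
  t * PV_t at t = 4.5000: 8.360836
  t * PV_t at t = 5.0000: 9.094290
  t * PV_t at t = 5.5000: 9.793166
  t * PV_t at t = 6.0000: 10.458594
  t * PV_t at t = 6.5000: 11.091673
  t * PV_t at t = 7.0000: 531.403197
Macaulay duration D = 616.134420 / 101.197942 = 6.088409
Modified duration = D / (1 + y/m) = 6.088409 / (1 + 0.021500) = 5.960263


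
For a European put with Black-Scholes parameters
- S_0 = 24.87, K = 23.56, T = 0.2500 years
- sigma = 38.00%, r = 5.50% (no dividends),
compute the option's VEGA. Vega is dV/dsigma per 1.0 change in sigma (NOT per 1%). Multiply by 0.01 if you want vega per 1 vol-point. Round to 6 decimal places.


Answer: Vega = 4.478771

Derivation:
d1 = 0.4521678896; d2 = 0.2621678896
phi(d1) = 0.3601745754; exp(-qT) = 1.0000000000; exp(-rT) = 0.9863440995
Vega = S * exp(-qT) * phi(d1) * sqrt(T) = 24.8700 * 1.0000000000 * 0.3601745754 * 0.5000000000 = 4.478771


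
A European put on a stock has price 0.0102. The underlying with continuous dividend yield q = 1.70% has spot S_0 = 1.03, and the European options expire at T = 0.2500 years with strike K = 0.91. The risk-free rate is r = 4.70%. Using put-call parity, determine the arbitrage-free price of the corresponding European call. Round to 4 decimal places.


Answer: Call price = 0.1365

Derivation:
Put-call parity: C - P = S_0 * exp(-qT) - K * exp(-rT).
S_0 * exp(-qT) = 1.0300 * 0.99575902 = 1.02563179
K * exp(-rT) = 0.9100 * 0.98831876 = 0.89937007
C = P + S*exp(-qT) - K*exp(-rT)
C = 0.0102 + 1.02563179 - 0.89937007 = 0.1365


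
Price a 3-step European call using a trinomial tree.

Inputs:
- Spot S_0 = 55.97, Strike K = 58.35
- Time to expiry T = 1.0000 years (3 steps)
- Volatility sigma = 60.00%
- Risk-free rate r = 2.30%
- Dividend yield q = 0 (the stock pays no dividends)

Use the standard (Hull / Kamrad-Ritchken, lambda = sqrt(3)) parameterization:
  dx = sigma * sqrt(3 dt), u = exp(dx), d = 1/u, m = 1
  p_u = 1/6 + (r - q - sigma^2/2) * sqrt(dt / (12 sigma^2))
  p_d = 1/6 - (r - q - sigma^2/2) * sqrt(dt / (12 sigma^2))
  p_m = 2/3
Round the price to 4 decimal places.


Answer: Price = V(0,0) = 11.6870

Derivation:
dt = T/N = 0.333333; dx = sigma*sqrt(3*dt) = 0.600000
u = exp(dx) = 1.822119; d = 1/u = 0.548812
p_u = 0.123056, p_m = 0.666667, p_d = 0.210278
Discount per step: exp(-r*dt) = 0.992363
Stock lattice S(k, j) with j the centered position index:
  k=0: S(0,+0) = 55.9700
  k=1: S(1,-1) = 30.7170; S(1,+0) = 55.9700; S(1,+1) = 101.9840
  k=2: S(2,-2) = 16.8578; S(2,-1) = 30.7170; S(2,+0) = 55.9700; S(2,+1) = 101.9840; S(2,+2) = 185.8269
  k=3: S(3,-3) = 9.2518; S(3,-2) = 16.8578; S(3,-1) = 30.7170; S(3,+0) = 55.9700; S(3,+1) = 101.9840; S(3,+2) = 185.8269; S(3,+3) = 338.5988
Terminal payoffs V(N, j) = max(S_T - K, 0):
  V(3,-3) = 0.000000; V(3,-2) = 0.000000; V(3,-1) = 0.000000; V(3,+0) = 0.000000; V(3,+1) = 43.633989; V(3,+2) = 127.476944; V(3,+3) = 280.248769
Backward induction: V(k, j) = exp(-r*dt) * [p_u * V(k+1, j+1) + p_m * V(k+1, j) + p_d * V(k+1, j-1)]
  V(2,-2) = exp(-r*dt) * [p_u*0.000000 + p_m*0.000000 + p_d*0.000000] = 0.000000
  V(2,-1) = exp(-r*dt) * [p_u*0.000000 + p_m*0.000000 + p_d*0.000000] = 0.000000
  V(2,+0) = exp(-r*dt) * [p_u*43.633989 + p_m*0.000000 + p_d*0.000000] = 5.328397
  V(2,+1) = exp(-r*dt) * [p_u*127.476944 + p_m*43.633989 + p_d*0.000000] = 44.434102
  V(2,+2) = exp(-r*dt) * [p_u*280.248769 + p_m*127.476944 + p_d*43.633989] = 127.663540
  V(1,-1) = exp(-r*dt) * [p_u*5.328397 + p_m*0.000000 + p_d*0.000000] = 0.650681
  V(1,+0) = exp(-r*dt) * [p_u*44.434102 + p_m*5.328397 + p_d*0.000000] = 8.951238
  V(1,+1) = exp(-r*dt) * [p_u*127.663540 + p_m*44.434102 + p_d*5.328397] = 46.098109
  V(0,+0) = exp(-r*dt) * [p_u*46.098109 + p_m*8.951238 + p_d*0.650681] = 11.686999


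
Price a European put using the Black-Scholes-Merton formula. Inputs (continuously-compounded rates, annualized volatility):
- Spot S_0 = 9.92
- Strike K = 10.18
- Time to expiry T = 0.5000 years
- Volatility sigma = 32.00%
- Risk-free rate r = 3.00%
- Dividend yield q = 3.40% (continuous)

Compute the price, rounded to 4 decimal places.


Answer: Price = 1.0355

Derivation:
d1 = (ln(S/K) + (r - q + 0.5*sigma^2) * T) / (sigma * sqrt(T)) = -0.01004131
d2 = d1 - sigma * sqrt(T) = -0.23631548
exp(-rT) = 0.98511194; exp(-qT) = 0.98314368
P = K * exp(-rT) * N(-d2) - S_0 * exp(-qT) * N(-d1)
N(-d1) = 0.50400584; N(-d2) = 0.59340606
P = 10.1800 * 0.98511194 * 0.59340606 - 9.9200 * 0.98314368 * 0.50400584 = 1.0355


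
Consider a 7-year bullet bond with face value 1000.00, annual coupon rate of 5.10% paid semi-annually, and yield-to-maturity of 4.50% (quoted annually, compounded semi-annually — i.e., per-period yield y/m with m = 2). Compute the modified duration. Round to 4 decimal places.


Coupon per period c = face * coupon_rate / m = 25.500000
Periods per year m = 2; per-period yield y/m = 0.022500
Number of cashflows N = 14
Cashflows (t years, CF_t, discount factor 1/(1+y/m)^(m*t), PV):
  t = 0.5000: CF_t = 25.500000, DF = 0.977995, PV = 24.938875
  t = 1.0000: CF_t = 25.500000, DF = 0.956474, PV = 24.390098
  t = 1.5000: CF_t = 25.500000, DF = 0.935427, PV = 23.853397
  t = 2.0000: CF_t = 25.500000, DF = 0.914843, PV = 23.328505
  t = 2.5000: CF_t = 25.500000, DF = 0.894712, PV = 22.815164
  t = 3.0000: CF_t = 25.500000, DF = 0.875024, PV = 22.313119
  t = 3.5000: CF_t = 25.500000, DF = 0.855769, PV = 21.822121
  t = 4.0000: CF_t = 25.500000, DF = 0.836938, PV = 21.341928
  t = 4.5000: CF_t = 25.500000, DF = 0.818522, PV = 20.872301
  t = 5.0000: CF_t = 25.500000, DF = 0.800510, PV = 20.413008
  t = 5.5000: CF_t = 25.500000, DF = 0.782895, PV = 19.963822
  t = 6.0000: CF_t = 25.500000, DF = 0.765667, PV = 19.524521
  t = 6.5000: CF_t = 25.500000, DF = 0.748819, PV = 19.094886
  t = 7.0000: CF_t = 1025.500000, DF = 0.732341, PV = 751.016072
Price P = sum_t PV_t = 1035.687818
First compute Macaulay numerator sum_t t * PV_t:
  t * PV_t at t = 0.5000: 12.469438
  t * PV_t at t = 1.0000: 24.390098
  t * PV_t at t = 1.5000: 35.780095
  t * PV_t at t = 2.0000: 46.657011
  t * PV_t at t = 2.5000: 57.037910
  t * PV_t at t = 3.0000: 66.939357
  t * PV_t at t = 3.5000: 76.377424
  t * PV_t at t = 4.0000: 85.367711
  t * PV_t at t = 4.5000: 93.925355
  t * PV_t at t = 5.0000: 102.065042
  t * PV_t at t = 5.5000: 109.801023
  t * PV_t at t = 6.0000: 117.147124
  t * PV_t at t = 6.5000: 124.116757
  t * PV_t at t = 7.0000: 5257.112504
Macaulay duration D = 6209.186849 / 1035.687818 = 5.995230
Modified duration = D / (1 + y/m) = 5.995230 / (1 + 0.022500) = 5.863306

Answer: Modified duration = 5.8633


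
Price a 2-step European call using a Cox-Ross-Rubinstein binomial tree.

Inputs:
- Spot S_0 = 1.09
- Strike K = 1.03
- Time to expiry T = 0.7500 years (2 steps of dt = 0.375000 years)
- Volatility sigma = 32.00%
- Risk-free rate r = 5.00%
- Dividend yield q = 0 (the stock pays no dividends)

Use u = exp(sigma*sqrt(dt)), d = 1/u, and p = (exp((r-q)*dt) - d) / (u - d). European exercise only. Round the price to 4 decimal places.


dt = T/N = 0.375000
u = exp(sigma*sqrt(dt)) = 1.216477; d = 1/u = 0.822046
p = (exp((r-q)*dt) - d) / (u - d) = 0.499152
Discount per step: exp(-r*dt) = 0.981425
Stock lattice S(k, i) with i counting down-moves:
  k=0: S(0,0) = 1.0900
  k=1: S(1,0) = 1.3260; S(1,1) = 0.8960
  k=2: S(2,0) = 1.6130; S(2,1) = 1.0900; S(2,2) = 0.7366
Terminal payoffs V(N, i) = max(S_T - K, 0):
  V(2,0) = 0.583000; V(2,1) = 0.060000; V(2,2) = 0.000000
Backward induction: V(k, i) = exp(-r*dt) * [p * V(k+1, i) + (1-p) * V(k+1, i+1)].
  V(1,0) = exp(-r*dt) * [p*0.583000 + (1-p)*0.060000] = 0.315093
  V(1,1) = exp(-r*dt) * [p*0.060000 + (1-p)*0.000000] = 0.029393
  V(0,0) = exp(-r*dt) * [p*0.315093 + (1-p)*0.029393] = 0.168805

Answer: Price = V(0,0) = 0.1688


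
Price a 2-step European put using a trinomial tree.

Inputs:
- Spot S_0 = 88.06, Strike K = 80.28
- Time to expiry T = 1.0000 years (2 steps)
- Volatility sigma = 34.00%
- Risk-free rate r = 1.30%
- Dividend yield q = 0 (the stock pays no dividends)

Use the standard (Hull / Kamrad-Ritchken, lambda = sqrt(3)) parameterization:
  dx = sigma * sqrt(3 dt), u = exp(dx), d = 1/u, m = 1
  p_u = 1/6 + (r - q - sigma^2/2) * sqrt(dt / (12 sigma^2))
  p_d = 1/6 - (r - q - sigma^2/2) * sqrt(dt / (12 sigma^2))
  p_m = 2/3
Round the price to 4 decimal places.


dt = T/N = 0.500000; dx = sigma*sqrt(3*dt) = 0.416413
u = exp(dx) = 1.516512; d = 1/u = 0.659408
p_u = 0.139770, p_m = 0.666667, p_d = 0.193563
Discount per step: exp(-r*dt) = 0.993521
Stock lattice S(k, j) with j the centered position index:
  k=0: S(0,+0) = 88.0600
  k=1: S(1,-1) = 58.0674; S(1,+0) = 88.0600; S(1,+1) = 133.5441
  k=2: S(2,-2) = 38.2901; S(2,-1) = 58.0674; S(2,+0) = 88.0600; S(2,+1) = 133.5441; S(2,+2) = 202.5213
Terminal payoffs V(N, j) = max(K - S_T, 0):
  V(2,-2) = 41.989880; V(2,-1) = 22.212557; V(2,+0) = 0.000000; V(2,+1) = 0.000000; V(2,+2) = 0.000000
Backward induction: V(k, j) = exp(-r*dt) * [p_u * V(k+1, j+1) + p_m * V(k+1, j) + p_d * V(k+1, j-1)]
  V(1,-1) = exp(-r*dt) * [p_u*0.000000 + p_m*22.212557 + p_d*41.989880] = 22.787459
  V(1,+0) = exp(-r*dt) * [p_u*0.000000 + p_m*0.000000 + p_d*22.212557] = 4.271673
  V(1,+1) = exp(-r*dt) * [p_u*0.000000 + p_m*0.000000 + p_d*0.000000] = 0.000000
  V(0,+0) = exp(-r*dt) * [p_u*0.000000 + p_m*4.271673 + p_d*22.787459] = 7.211564

Answer: Price = V(0,0) = 7.2116


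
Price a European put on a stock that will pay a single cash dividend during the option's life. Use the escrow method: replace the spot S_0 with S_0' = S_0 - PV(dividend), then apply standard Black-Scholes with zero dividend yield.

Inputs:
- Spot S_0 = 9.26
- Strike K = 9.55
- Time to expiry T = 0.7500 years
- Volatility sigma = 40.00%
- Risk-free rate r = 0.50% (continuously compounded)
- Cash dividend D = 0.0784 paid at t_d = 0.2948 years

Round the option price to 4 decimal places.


Answer: Price = 1.4584

Derivation:
PV(D) = D * exp(-r * t_d) = 0.0784 * 0.99852709 = 0.07828452
S_0' = S_0 - PV(D) = 9.2600 - 0.07828452 = 9.18171548
d1 = (ln(S_0'/K) + (r + sigma^2/2)*T) / (sigma*sqrt(T)) = 0.07050285
d2 = d1 - sigma*sqrt(T) = -0.27590731
exp(-rT) = 0.99625702
N(-d1) = 0.47189672; N(-d2) = 0.60869037
P = K * exp(-rT) * N(-d2) - S_0' * N(-d1) = 9.5500 * 0.99625702 * 0.60869037 - 9.18171548 * 0.47189672 = 1.4584


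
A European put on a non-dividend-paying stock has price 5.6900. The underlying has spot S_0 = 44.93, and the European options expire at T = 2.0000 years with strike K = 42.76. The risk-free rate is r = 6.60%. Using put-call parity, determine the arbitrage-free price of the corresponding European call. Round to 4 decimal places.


Answer: Call price = 13.1477

Derivation:
Put-call parity: C - P = S_0 * exp(-qT) - K * exp(-rT).
S_0 * exp(-qT) = 44.9300 * 1.00000000 = 44.93000000
K * exp(-rT) = 42.7600 * 0.87634100 = 37.47234095
C = P + S*exp(-qT) - K*exp(-rT)
C = 5.6900 + 44.93000000 - 37.47234095 = 13.1477


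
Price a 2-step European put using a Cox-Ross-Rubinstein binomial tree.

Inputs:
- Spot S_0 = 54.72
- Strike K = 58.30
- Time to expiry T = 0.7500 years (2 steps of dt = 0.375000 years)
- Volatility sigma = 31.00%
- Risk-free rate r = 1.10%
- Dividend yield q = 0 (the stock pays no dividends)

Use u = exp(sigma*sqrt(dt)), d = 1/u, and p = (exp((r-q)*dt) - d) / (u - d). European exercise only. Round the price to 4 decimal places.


dt = T/N = 0.375000
u = exp(sigma*sqrt(dt)) = 1.209051; d = 1/u = 0.827095
p = (exp((r-q)*dt) - d) / (u - d) = 0.463505
Discount per step: exp(-r*dt) = 0.995883
Stock lattice S(k, i) with i counting down-moves:
  k=0: S(0,0) = 54.7200
  k=1: S(1,0) = 66.1593; S(1,1) = 45.2587
  k=2: S(2,0) = 79.9899; S(2,1) = 54.7200; S(2,2) = 37.4332
Terminal payoffs V(N, i) = max(K - S_T, 0):
  V(2,0) = 0.000000; V(2,1) = 3.580000; V(2,2) = 20.866787
Backward induction: V(k, i) = exp(-r*dt) * [p * V(k+1, i) + (1-p) * V(k+1, i+1)].
  V(1,0) = exp(-r*dt) * [p*0.000000 + (1-p)*3.580000] = 1.912745
  V(1,1) = exp(-r*dt) * [p*3.580000 + (1-p)*20.866787] = 12.801358
  V(0,0) = exp(-r*dt) * [p*1.912745 + (1-p)*12.801358] = 7.722509

Answer: Price = V(0,0) = 7.7225


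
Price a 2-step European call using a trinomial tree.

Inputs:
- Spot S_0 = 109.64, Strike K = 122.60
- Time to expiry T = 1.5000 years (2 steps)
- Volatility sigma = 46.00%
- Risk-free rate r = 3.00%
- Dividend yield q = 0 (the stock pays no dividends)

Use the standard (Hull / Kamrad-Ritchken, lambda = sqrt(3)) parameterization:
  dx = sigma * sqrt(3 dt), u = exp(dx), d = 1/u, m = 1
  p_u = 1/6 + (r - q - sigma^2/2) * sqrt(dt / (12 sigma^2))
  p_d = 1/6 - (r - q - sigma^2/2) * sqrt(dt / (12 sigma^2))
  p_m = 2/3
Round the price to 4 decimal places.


Answer: Price = V(0,0) = 20.0660

Derivation:
dt = T/N = 0.750000; dx = sigma*sqrt(3*dt) = 0.690000
u = exp(dx) = 1.993716; d = 1/u = 0.501576
p_u = 0.125471, p_m = 0.666667, p_d = 0.207862
Discount per step: exp(-r*dt) = 0.977751
Stock lattice S(k, j) with j the centered position index:
  k=0: S(0,+0) = 109.6400
  k=1: S(1,-1) = 54.9928; S(1,+0) = 109.6400; S(1,+1) = 218.5910
  k=2: S(2,-2) = 27.5831; S(2,-1) = 54.9928; S(2,+0) = 109.6400; S(2,+1) = 218.5910; S(2,+2) = 435.8082
Terminal payoffs V(N, j) = max(S_T - K, 0):
  V(2,-2) = 0.000000; V(2,-1) = 0.000000; V(2,+0) = 0.000000; V(2,+1) = 95.990971; V(2,+2) = 313.208214
Backward induction: V(k, j) = exp(-r*dt) * [p_u * V(k+1, j+1) + p_m * V(k+1, j) + p_d * V(k+1, j-1)]
  V(1,-1) = exp(-r*dt) * [p_u*0.000000 + p_m*0.000000 + p_d*0.000000] = 0.000000
  V(1,+0) = exp(-r*dt) * [p_u*95.990971 + p_m*0.000000 + p_d*0.000000] = 11.776119
  V(1,+1) = exp(-r*dt) * [p_u*313.208214 + p_m*95.990971 + p_d*0.000000] = 100.994402
  V(0,+0) = exp(-r*dt) * [p_u*100.994402 + p_m*11.776119 + p_d*0.000000] = 20.066013


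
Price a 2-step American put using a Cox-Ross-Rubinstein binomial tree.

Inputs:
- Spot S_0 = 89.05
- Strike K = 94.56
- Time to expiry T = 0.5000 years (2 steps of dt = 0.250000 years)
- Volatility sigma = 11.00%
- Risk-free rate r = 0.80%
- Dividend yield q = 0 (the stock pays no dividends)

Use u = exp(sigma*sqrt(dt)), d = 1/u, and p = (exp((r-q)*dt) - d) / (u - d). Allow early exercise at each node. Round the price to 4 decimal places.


Answer: Price = V(0,0) = 6.4538

Derivation:
dt = T/N = 0.250000
u = exp(sigma*sqrt(dt)) = 1.056541; d = 1/u = 0.946485
p = (exp((r-q)*dt) - d) / (u - d) = 0.504444
Discount per step: exp(-r*dt) = 0.998002
Stock lattice S(k, i) with i counting down-moves:
  k=0: S(0,0) = 89.0500
  k=1: S(1,0) = 94.0849; S(1,1) = 84.2845
  k=2: S(2,0) = 99.4046; S(2,1) = 89.0500; S(2,2) = 79.7740
Terminal payoffs V(N, i) = max(K - S_T, 0):
  V(2,0) = 0.000000; V(2,1) = 5.510000; V(2,2) = 14.785970
Backward induction: V(k, i) = exp(-r*dt) * [p * V(k+1, i) + (1-p) * V(k+1, i+1)]; then take max(V_cont, immediate exercise) for American.
  V(1,0) = exp(-r*dt) * [p*0.000000 + (1-p)*5.510000] = 2.725056; exercise = 0.475058; V(1,0) = max -> 2.725056
  V(1,1) = exp(-r*dt) * [p*5.510000 + (1-p)*14.785970] = 10.086567; exercise = 10.275498; V(1,1) = max -> 10.275498
  V(0,0) = exp(-r*dt) * [p*2.725056 + (1-p)*10.275498] = 6.453800; exercise = 5.510000; V(0,0) = max -> 6.453800


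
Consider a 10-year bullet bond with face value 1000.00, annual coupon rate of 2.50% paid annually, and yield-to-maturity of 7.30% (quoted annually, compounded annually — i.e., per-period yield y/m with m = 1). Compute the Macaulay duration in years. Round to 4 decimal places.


Answer: Macaulay duration = 8.6829 years

Derivation:
Coupon per period c = face * coupon_rate / m = 25.000000
Periods per year m = 1; per-period yield y/m = 0.073000
Number of cashflows N = 10
Cashflows (t years, CF_t, discount factor 1/(1+y/m)^(m*t), PV):
  t = 1.0000: CF_t = 25.000000, DF = 0.931966, PV = 23.299161
  t = 2.0000: CF_t = 25.000000, DF = 0.868561, PV = 21.714037
  t = 3.0000: CF_t = 25.000000, DF = 0.809470, PV = 20.236754
  t = 4.0000: CF_t = 25.000000, DF = 0.754399, PV = 18.859975
  t = 5.0000: CF_t = 25.000000, DF = 0.703075, PV = 17.576864
  t = 6.0000: CF_t = 25.000000, DF = 0.655242, PV = 16.381048
  t = 7.0000: CF_t = 25.000000, DF = 0.610663, PV = 15.266587
  t = 8.0000: CF_t = 25.000000, DF = 0.569118, PV = 14.227947
  t = 9.0000: CF_t = 25.000000, DF = 0.530399, PV = 13.259969
  t = 10.0000: CF_t = 1025.000000, DF = 0.494314, PV = 506.671698
Price P = sum_t PV_t = 667.494039
Macaulay numerator sum_t t * PV_t:
  t * PV_t at t = 1.0000: 23.299161
  t * PV_t at t = 2.0000: 43.428073
  t * PV_t at t = 3.0000: 60.710261
  t * PV_t at t = 4.0000: 75.439901
  t * PV_t at t = 5.0000: 87.884321
  t * PV_t at t = 6.0000: 98.286287
  t * PV_t at t = 7.0000: 106.866108
  t * PV_t at t = 8.0000: 113.823574
  t * PV_t at t = 9.0000: 119.339722
  t * PV_t at t = 10.0000: 5066.716978
Macaulay duration D = (sum_t t * PV_t) / P = 5795.794387 / 667.494039 = 8.682916


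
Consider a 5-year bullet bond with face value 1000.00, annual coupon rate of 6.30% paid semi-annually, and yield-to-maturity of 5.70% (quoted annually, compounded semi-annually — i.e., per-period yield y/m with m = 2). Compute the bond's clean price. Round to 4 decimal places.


Answer: Price = 1025.7876

Derivation:
Coupon per period c = face * coupon_rate / m = 31.500000
Periods per year m = 2; per-period yield y/m = 0.028500
Number of cashflows N = 10
Cashflows (t years, CF_t, discount factor 1/(1+y/m)^(m*t), PV):
  t = 0.5000: CF_t = 31.500000, DF = 0.972290, PV = 30.627127
  t = 1.0000: CF_t = 31.500000, DF = 0.945347, PV = 29.778441
  t = 1.5000: CF_t = 31.500000, DF = 0.919152, PV = 28.953273
  t = 2.0000: CF_t = 31.500000, DF = 0.893682, PV = 28.150970
  t = 2.5000: CF_t = 31.500000, DF = 0.868917, PV = 27.370900
  t = 3.0000: CF_t = 31.500000, DF = 0.844840, PV = 26.612445
  t = 3.5000: CF_t = 31.500000, DF = 0.821429, PV = 25.875007
  t = 4.0000: CF_t = 31.500000, DF = 0.798667, PV = 25.158004
  t = 4.5000: CF_t = 31.500000, DF = 0.776536, PV = 24.460869
  t = 5.0000: CF_t = 1031.500000, DF = 0.755018, PV = 778.800590
Price P = sum_t PV_t = 1025.787628


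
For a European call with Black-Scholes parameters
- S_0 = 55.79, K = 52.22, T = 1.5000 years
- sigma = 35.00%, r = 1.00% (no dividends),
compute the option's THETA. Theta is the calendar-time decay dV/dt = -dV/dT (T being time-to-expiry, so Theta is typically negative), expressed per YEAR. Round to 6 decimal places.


Answer: Theta = -3.183559

Derivation:
d1 = 0.4035921104; d2 = -0.0250685946
phi(d1) = 0.3677390009; exp(-qT) = 1.0000000000; exp(-rT) = 0.9851119396
Theta = -S*exp(-qT)*phi(d1)*sigma/(2*sqrt(T)) - r*K*exp(-rT)*N(d2) + q*S*exp(-qT)*N(d1)
N(d1) = 0.6567436559; N(d2) = 0.4900001251; sqrt(T) = 1.2247448714
Term 1 = -55.7900 * 1.0000000000 * 0.3677390009 * 0.3500 / (2 * 1.2247448714) = -2.9314903735
Term 2 = -0.0100 * 52.2200 * 0.9851119396 * 0.4900001251 = -0.2520685372
Term 3 = 0 (no dividend yield, q = 0)
Theta = -2.9314903735 + (-0.2520685372) + (0.0000000000) = -3.183559


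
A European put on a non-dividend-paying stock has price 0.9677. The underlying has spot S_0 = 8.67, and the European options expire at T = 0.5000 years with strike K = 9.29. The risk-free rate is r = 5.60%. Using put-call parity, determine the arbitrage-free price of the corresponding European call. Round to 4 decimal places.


Put-call parity: C - P = S_0 * exp(-qT) - K * exp(-rT).
S_0 * exp(-qT) = 8.6700 * 1.00000000 = 8.67000000
K * exp(-rT) = 9.2900 * 0.97238837 = 9.03348793
C = P + S*exp(-qT) - K*exp(-rT)
C = 0.9677 + 8.67000000 - 9.03348793 = 0.6042

Answer: Call price = 0.6042


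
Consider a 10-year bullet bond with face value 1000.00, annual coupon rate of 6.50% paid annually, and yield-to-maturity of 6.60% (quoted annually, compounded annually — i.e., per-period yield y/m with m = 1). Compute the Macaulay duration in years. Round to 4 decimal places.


Answer: Macaulay duration = 7.6467 years

Derivation:
Coupon per period c = face * coupon_rate / m = 65.000000
Periods per year m = 1; per-period yield y/m = 0.066000
Number of cashflows N = 10
Cashflows (t years, CF_t, discount factor 1/(1+y/m)^(m*t), PV):
  t = 1.0000: CF_t = 65.000000, DF = 0.938086, PV = 60.975610
  t = 2.0000: CF_t = 65.000000, DF = 0.880006, PV = 57.200384
  t = 3.0000: CF_t = 65.000000, DF = 0.825521, PV = 53.658897
  t = 4.0000: CF_t = 65.000000, DF = 0.774410, PV = 50.336677
  t = 5.0000: CF_t = 65.000000, DF = 0.726464, PV = 47.220147
  t = 6.0000: CF_t = 65.000000, DF = 0.681486, PV = 44.296573
  t = 7.0000: CF_t = 65.000000, DF = 0.639292, PV = 41.554008
  t = 8.0000: CF_t = 65.000000, DF = 0.599711, PV = 38.981246
  t = 9.0000: CF_t = 65.000000, DF = 0.562581, PV = 36.567773
  t = 10.0000: CF_t = 1065.000000, DF = 0.527750, PV = 562.053376
Price P = sum_t PV_t = 992.844692
Macaulay numerator sum_t t * PV_t:
  t * PV_t at t = 1.0000: 60.975610
  t * PV_t at t = 2.0000: 114.400769
  t * PV_t at t = 3.0000: 160.976692
  t * PV_t at t = 4.0000: 201.346706
  t * PV_t at t = 5.0000: 236.100734
  t * PV_t at t = 6.0000: 265.779438
  t * PV_t at t = 7.0000: 290.878059
  t * PV_t at t = 8.0000: 311.849970
  t * PV_t at t = 9.0000: 329.109959
  t * PV_t at t = 10.0000: 5620.533761
Macaulay duration D = (sum_t t * PV_t) / P = 7591.951697 / 992.844692 = 7.646666


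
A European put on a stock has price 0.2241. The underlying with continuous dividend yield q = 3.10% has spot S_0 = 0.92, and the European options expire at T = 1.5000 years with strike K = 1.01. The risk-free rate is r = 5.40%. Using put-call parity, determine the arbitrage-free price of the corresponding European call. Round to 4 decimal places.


Put-call parity: C - P = S_0 * exp(-qT) - K * exp(-rT).
S_0 * exp(-qT) = 0.9200 * 0.95456456 = 0.87819940
K * exp(-rT) = 1.0100 * 0.92219369 = 0.93141563
C = P + S*exp(-qT) - K*exp(-rT)
C = 0.2241 + 0.87819940 - 0.93141563 = 0.1709

Answer: Call price = 0.1709


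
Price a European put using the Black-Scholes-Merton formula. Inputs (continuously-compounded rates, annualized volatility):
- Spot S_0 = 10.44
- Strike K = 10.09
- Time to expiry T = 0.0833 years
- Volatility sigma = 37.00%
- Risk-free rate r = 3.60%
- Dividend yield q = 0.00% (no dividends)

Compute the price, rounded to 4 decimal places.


d1 = (ln(S/K) + (r - q + 0.5*sigma^2) * T) / (sigma * sqrt(T)) = 0.40079652
d2 = d1 - sigma * sqrt(T) = 0.29400808
exp(-rT) = 0.99700569; exp(-qT) = 1.00000000
P = K * exp(-rT) * N(-d2) - S_0 * exp(-qT) * N(-d1)
N(-d1) = 0.34428497; N(-d2) = 0.38437586
P = 10.0900 * 0.99700569 * 0.38437586 - 10.4400 * 1.00000000 * 0.34428497 = 0.2724

Answer: Price = 0.2724


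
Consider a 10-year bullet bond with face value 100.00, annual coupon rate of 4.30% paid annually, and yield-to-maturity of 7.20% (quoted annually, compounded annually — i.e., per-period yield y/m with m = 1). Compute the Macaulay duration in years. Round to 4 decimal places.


Coupon per period c = face * coupon_rate / m = 4.300000
Periods per year m = 1; per-period yield y/m = 0.072000
Number of cashflows N = 10
Cashflows (t years, CF_t, discount factor 1/(1+y/m)^(m*t), PV):
  t = 1.0000: CF_t = 4.300000, DF = 0.932836, PV = 4.011194
  t = 2.0000: CF_t = 4.300000, DF = 0.870183, PV = 3.741785
  t = 3.0000: CF_t = 4.300000, DF = 0.811738, PV = 3.490472
  t = 4.0000: CF_t = 4.300000, DF = 0.757218, PV = 3.256037
  t = 5.0000: CF_t = 4.300000, DF = 0.706360, PV = 3.037348
  t = 6.0000: CF_t = 4.300000, DF = 0.658918, PV = 2.833347
  t = 7.0000: CF_t = 4.300000, DF = 0.614662, PV = 2.643047
  t = 8.0000: CF_t = 4.300000, DF = 0.573379, PV = 2.465529
  t = 9.0000: CF_t = 4.300000, DF = 0.534868, PV = 2.299934
  t = 10.0000: CF_t = 104.300000, DF = 0.498944, PV = 52.039900
Price P = sum_t PV_t = 79.818594
Macaulay numerator sum_t t * PV_t:
  t * PV_t at t = 1.0000: 4.011194
  t * PV_t at t = 2.0000: 7.483571
  t * PV_t at t = 3.0000: 10.471415
  t * PV_t at t = 4.0000: 13.024147
  t * PV_t at t = 5.0000: 15.186739
  t * PV_t at t = 6.0000: 17.000081
  t * PV_t at t = 7.0000: 18.501332
  t * PV_t at t = 8.0000: 19.724235
  t * PV_t at t = 9.0000: 20.699407
  t * PV_t at t = 10.0000: 520.399002
Macaulay duration D = (sum_t t * PV_t) / P = 646.501122 / 79.818594 = 8.099631

Answer: Macaulay duration = 8.0996 years
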